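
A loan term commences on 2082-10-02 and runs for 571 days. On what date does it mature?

April 25, 2084

Counting forward 571 days from October 2, 2082.
October has 31 days, so 31 − 2 = 29 days remain after October 2, 2082; 571 − 29 = 542 left.
November 2082 has 30 days: 542 − 30 = 512 left.
December 2082 has 31 days: 512 − 31 = 481 left.
January 2083 has 31 days: 481 − 31 = 450 left.
February 2083 has 28 days (2083 is not a leap year): 450 − 28 = 422 left.
March 2083 has 31 days: 422 − 31 = 391 left.
April 2083 has 30 days: 391 − 30 = 361 left.
May 2083 has 31 days: 361 − 31 = 330 left.
June 2083 has 30 days: 330 − 30 = 300 left.
July 2083 has 31 days: 300 − 31 = 269 left.
August 2083 has 31 days: 269 − 31 = 238 left.
September 2083 has 30 days: 238 − 30 = 208 left.
October 2083 has 31 days: 208 − 31 = 177 left.
November 2083 has 30 days: 177 − 30 = 147 left.
December 2083 has 31 days: 147 − 31 = 116 left.
January 2084 has 31 days: 116 − 31 = 85 left.
February 2084 has 29 days (2084 is a leap year): 85 − 29 = 56 left.
March 2084 has 31 days: 56 − 31 = 25 left.
25 days into April 2084 → April 25, 2084.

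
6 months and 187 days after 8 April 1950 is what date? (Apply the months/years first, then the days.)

Advancing 6 months and 187 days from April 8, 1950: first the month/year part, then the days.
month 4 + 6 = 10 → October 1950.
Day 8 is valid in October, giving October 8, 1950.
Now add 187 days from October 8, 1950.
October has 31 days, so 31 − 8 = 23 days remain after October 8, 1950; 187 − 23 = 164 left.
November 1950 has 30 days: 164 − 30 = 134 left.
December 1950 has 31 days: 134 − 31 = 103 left.
January 1951 has 31 days: 103 − 31 = 72 left.
February 1951 has 28 days (1951 is not a leap year): 72 − 28 = 44 left.
March 1951 has 31 days: 44 − 31 = 13 left.
13 days into April 1951 → April 13, 1951.

April 13, 1951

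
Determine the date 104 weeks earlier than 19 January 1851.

January 21, 1849

Going back 104 weeks = 728 days from January 19, 1851.
Going back 19 days from January 19, 1851 reaches the end of the previous month; 728 − 19 = 709 left.
December 1850 has 31 days: 709 − 31 = 678 left.
November 1850 has 30 days: 678 − 30 = 648 left.
October 1850 has 31 days: 648 − 31 = 617 left.
September 1850 has 30 days: 617 − 30 = 587 left.
August 1850 has 31 days: 587 − 31 = 556 left.
July 1850 has 31 days: 556 − 31 = 525 left.
June 1850 has 30 days: 525 − 30 = 495 left.
May 1850 has 31 days: 495 − 31 = 464 left.
April 1850 has 30 days: 464 − 30 = 434 left.
March 1850 has 31 days: 434 − 31 = 403 left.
February 1850 has 28 days (1850 is not a leap year): 403 − 28 = 375 left.
January 1850 has 31 days: 375 − 31 = 344 left.
December 1849 has 31 days: 344 − 31 = 313 left.
November 1849 has 30 days: 313 − 30 = 283 left.
October 1849 has 31 days: 283 − 31 = 252 left.
September 1849 has 30 days: 252 − 30 = 222 left.
August 1849 has 31 days: 222 − 31 = 191 left.
July 1849 has 31 days: 191 − 31 = 160 left.
June 1849 has 30 days: 160 − 30 = 130 left.
May 1849 has 31 days: 130 − 31 = 99 left.
April 1849 has 30 days: 99 − 30 = 69 left.
March 1849 has 31 days: 69 − 31 = 38 left.
February 1849 has 28 days (1849 is not a leap year): 38 − 28 = 10 left.
January 1849 has 31 days; 31 − 10 = 21 → January 21, 1849.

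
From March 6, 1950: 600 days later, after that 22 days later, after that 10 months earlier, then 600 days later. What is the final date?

Advancing 600 days from March 6, 1950:
March has 31 days, so 31 − 6 = 25 days remain after March 6, 1950; 600 − 25 = 575 left.
April 1950 has 30 days: 575 − 30 = 545 left.
May 1950 has 31 days: 545 − 31 = 514 left.
June 1950 has 30 days: 514 − 30 = 484 left.
July 1950 has 31 days: 484 − 31 = 453 left.
August 1950 has 31 days: 453 − 31 = 422 left.
September 1950 has 30 days: 422 − 30 = 392 left.
October 1950 has 31 days: 392 − 31 = 361 left.
November 1950 has 30 days: 361 − 30 = 331 left.
December 1950 has 31 days: 331 − 31 = 300 left.
January 1951 has 31 days: 300 − 31 = 269 left.
February 1951 has 28 days (1951 is not a leap year): 269 − 28 = 241 left.
March 1951 has 31 days: 241 − 31 = 210 left.
April 1951 has 30 days: 210 − 30 = 180 left.
May 1951 has 31 days: 180 − 31 = 149 left.
June 1951 has 30 days: 149 − 30 = 119 left.
July 1951 has 31 days: 119 − 31 = 88 left.
August 1951 has 31 days: 88 − 31 = 57 left.
September 1951 has 30 days: 57 − 30 = 27 left.
27 days into October 1951 → October 27, 1951.
Adding 22 days from October 27, 1951:
October has 31 days, so 31 − 27 = 4 days remain after October 27, 1951; 22 − 4 = 18 left.
18 days into November 1951 → November 18, 1951.
Going back 10 months from November 18, 1951:
month 11 − 10 = 1 → January 1951.
Day 18 is valid in January, giving January 18, 1951.
Adding 600 days from January 18, 1951:
January has 31 days, so 31 − 18 = 13 days remain after January 18, 1951; 600 − 13 = 587 left.
February 1951 has 28 days (1951 is not a leap year): 587 − 28 = 559 left.
March 1951 has 31 days: 559 − 31 = 528 left.
April 1951 has 30 days: 528 − 30 = 498 left.
May 1951 has 31 days: 498 − 31 = 467 left.
June 1951 has 30 days: 467 − 30 = 437 left.
July 1951 has 31 days: 437 − 31 = 406 left.
August 1951 has 31 days: 406 − 31 = 375 left.
September 1951 has 30 days: 375 − 30 = 345 left.
October 1951 has 31 days: 345 − 31 = 314 left.
November 1951 has 30 days: 314 − 30 = 284 left.
December 1951 has 31 days: 284 − 31 = 253 left.
January 1952 has 31 days: 253 − 31 = 222 left.
February 1952 has 29 days (1952 is a leap year): 222 − 29 = 193 left.
March 1952 has 31 days: 193 − 31 = 162 left.
April 1952 has 30 days: 162 − 30 = 132 left.
May 1952 has 31 days: 132 − 31 = 101 left.
June 1952 has 30 days: 101 − 30 = 71 left.
July 1952 has 31 days: 71 − 31 = 40 left.
August 1952 has 31 days: 40 − 31 = 9 left.
9 days into September 1952 → September 9, 1952.

September 9, 1952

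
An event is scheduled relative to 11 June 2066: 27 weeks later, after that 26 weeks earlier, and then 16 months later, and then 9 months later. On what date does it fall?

Counting forward 27 weeks (= 189 days) from June 11, 2066:
June has 30 days, so 30 − 11 = 19 days remain after June 11, 2066; 189 − 19 = 170 left.
July 2066 has 31 days: 170 − 31 = 139 left.
August 2066 has 31 days: 139 − 31 = 108 left.
September 2066 has 30 days: 108 − 30 = 78 left.
October 2066 has 31 days: 78 − 31 = 47 left.
November 2066 has 30 days: 47 − 30 = 17 left.
17 days into December 2066 → December 17, 2066.
Counting back 26 weeks (= 182 days) from December 17, 2066:
Going back 17 days from December 17, 2066 reaches the end of the previous month; 182 − 17 = 165 left.
November 2066 has 30 days: 165 − 30 = 135 left.
October 2066 has 31 days: 135 − 31 = 104 left.
September 2066 has 30 days: 104 − 30 = 74 left.
August 2066 has 31 days: 74 − 31 = 43 left.
July 2066 has 31 days: 43 − 31 = 12 left.
June 2066 has 30 days; 30 − 12 = 18 → June 18, 2066.
Adding 16 months from June 18, 2066:
month 6 + 16 = 22, which is month 10 of year 2067 → October 2067.
Day 18 is valid in October, giving October 18, 2067.
Counting forward 9 months from October 18, 2067:
month 10 + 9 = 19, which is month 7 of year 2068 → July 2068.
Day 18 is valid in July, giving July 18, 2068.

July 18, 2068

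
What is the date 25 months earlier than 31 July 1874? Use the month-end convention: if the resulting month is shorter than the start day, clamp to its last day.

Going back 25 months from July 31, 1874.
month 7 − 25 = -18, which is month 6 of year 1872 → June 1872.
June 1872 has only 30 days and the start was day 31, so the date clamps to June 30, 1872.

June 30, 1872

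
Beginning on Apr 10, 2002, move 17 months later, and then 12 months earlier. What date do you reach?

September 10, 2002

Counting forward 17 months from April 10, 2002:
month 4 + 17 = 21, which is month 9 of year 2003 → September 2003.
Day 10 is valid in September, giving September 10, 2003.
Subtracting 12 months from September 10, 2003:
month 9 − 12 = -3, which is month 9 of year 2002 → September 2002.
Day 10 is valid in September, giving September 10, 2002.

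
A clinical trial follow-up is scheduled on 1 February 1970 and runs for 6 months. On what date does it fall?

August 1, 1970

Adding 6 months from February 1, 1970.
month 2 + 6 = 8 → August 1970.
Day 1 is valid in August, giving August 1, 1970.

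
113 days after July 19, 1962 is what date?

Adding 113 days from July 19, 1962.
July has 31 days, so 31 − 19 = 12 days remain after July 19, 1962; 113 − 12 = 101 left.
August 1962 has 31 days: 101 − 31 = 70 left.
September 1962 has 30 days: 70 − 30 = 40 left.
October 1962 has 31 days: 40 − 31 = 9 left.
9 days into November 1962 → November 9, 1962.

November 9, 1962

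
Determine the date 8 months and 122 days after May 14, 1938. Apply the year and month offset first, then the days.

May 16, 1939

Adding 8 months and 122 days from May 14, 1938: first the month/year part, then the days.
month 5 + 8 = 13, which is month 1 of year 1939 → January 1939.
Day 14 is valid in January, giving January 14, 1939.
Now add 122 days from January 14, 1939.
January has 31 days, so 31 − 14 = 17 days remain after January 14, 1939; 122 − 17 = 105 left.
February 1939 has 28 days (1939 is not a leap year): 105 − 28 = 77 left.
March 1939 has 31 days: 77 − 31 = 46 left.
April 1939 has 30 days: 46 − 30 = 16 left.
16 days into May 1939 → May 16, 1939.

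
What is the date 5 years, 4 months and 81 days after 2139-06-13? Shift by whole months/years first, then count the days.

January 2, 2145

Advancing 5 years, 4 months and 81 days from June 13, 2139: first the month/year part, then the days.
+5 years → 2144; month 6 + 4 = 10 → October 2144.
Day 13 is valid in October, giving October 13, 2144.
Now add 81 days from October 13, 2144.
October has 31 days, so 31 − 13 = 18 days remain after October 13, 2144; 81 − 18 = 63 left.
November 2144 has 30 days: 63 − 30 = 33 left.
December 2144 has 31 days: 33 − 31 = 2 left.
2 days into January 2145 → January 2, 2145.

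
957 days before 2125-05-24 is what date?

October 10, 2122

Counting back 957 days from May 24, 2125.
Going back 24 days from May 24, 2125 reaches the end of the previous month; 957 − 24 = 933 left.
April 2125 has 30 days: 933 − 30 = 903 left.
March 2125 has 31 days: 903 − 31 = 872 left.
February 2125 has 28 days (2125 is not a leap year): 872 − 28 = 844 left.
January 2125 has 31 days: 844 − 31 = 813 left.
December 2124 has 31 days: 813 − 31 = 782 left.
November 2124 has 30 days: 782 − 30 = 752 left.
October 2124 has 31 days: 752 − 31 = 721 left.
September 2124 has 30 days: 721 − 30 = 691 left.
August 2124 has 31 days: 691 − 31 = 660 left.
July 2124 has 31 days: 660 − 31 = 629 left.
June 2124 has 30 days: 629 − 30 = 599 left.
May 2124 has 31 days: 599 − 31 = 568 left.
April 2124 has 30 days: 568 − 30 = 538 left.
March 2124 has 31 days: 538 − 31 = 507 left.
February 2124 has 29 days (2124 is a leap year): 507 − 29 = 478 left.
January 2124 has 31 days: 478 − 31 = 447 left.
December 2123 has 31 days: 447 − 31 = 416 left.
November 2123 has 30 days: 416 − 30 = 386 left.
October 2123 has 31 days: 386 − 31 = 355 left.
September 2123 has 30 days: 355 − 30 = 325 left.
August 2123 has 31 days: 325 − 31 = 294 left.
July 2123 has 31 days: 294 − 31 = 263 left.
June 2123 has 30 days: 263 − 30 = 233 left.
May 2123 has 31 days: 233 − 31 = 202 left.
April 2123 has 30 days: 202 − 30 = 172 left.
March 2123 has 31 days: 172 − 31 = 141 left.
February 2123 has 28 days (2123 is not a leap year): 141 − 28 = 113 left.
January 2123 has 31 days: 113 − 31 = 82 left.
December 2122 has 31 days: 82 − 31 = 51 left.
November 2122 has 30 days: 51 − 30 = 21 left.
October 2122 has 31 days; 31 − 21 = 10 → October 10, 2122.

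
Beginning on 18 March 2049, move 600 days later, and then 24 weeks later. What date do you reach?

April 25, 2051

Adding 600 days from March 18, 2049:
March has 31 days, so 31 − 18 = 13 days remain after March 18, 2049; 600 − 13 = 587 left.
April 2049 has 30 days: 587 − 30 = 557 left.
May 2049 has 31 days: 557 − 31 = 526 left.
June 2049 has 30 days: 526 − 30 = 496 left.
July 2049 has 31 days: 496 − 31 = 465 left.
August 2049 has 31 days: 465 − 31 = 434 left.
September 2049 has 30 days: 434 − 30 = 404 left.
October 2049 has 31 days: 404 − 31 = 373 left.
November 2049 has 30 days: 373 − 30 = 343 left.
December 2049 has 31 days: 343 − 31 = 312 left.
January 2050 has 31 days: 312 − 31 = 281 left.
February 2050 has 28 days (2050 is not a leap year): 281 − 28 = 253 left.
March 2050 has 31 days: 253 − 31 = 222 left.
April 2050 has 30 days: 222 − 30 = 192 left.
May 2050 has 31 days: 192 − 31 = 161 left.
June 2050 has 30 days: 161 − 30 = 131 left.
July 2050 has 31 days: 131 − 31 = 100 left.
August 2050 has 31 days: 100 − 31 = 69 left.
September 2050 has 30 days: 69 − 30 = 39 left.
October 2050 has 31 days: 39 − 31 = 8 left.
8 days into November 2050 → November 8, 2050.
Counting forward 24 weeks (= 168 days) from November 8, 2050:
November has 30 days, so 30 − 8 = 22 days remain after November 8, 2050; 168 − 22 = 146 left.
December 2050 has 31 days: 146 − 31 = 115 left.
January 2051 has 31 days: 115 − 31 = 84 left.
February 2051 has 28 days (2051 is not a leap year): 84 − 28 = 56 left.
March 2051 has 31 days: 56 − 31 = 25 left.
25 days into April 2051 → April 25, 2051.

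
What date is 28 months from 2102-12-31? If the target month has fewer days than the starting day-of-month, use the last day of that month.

April 30, 2105

Counting forward 28 months from December 31, 2102.
month 12 + 28 = 40, which is month 4 of year 2105 → April 2105.
April 2105 has only 30 days and the start was day 31, so the date clamps to April 30, 2105.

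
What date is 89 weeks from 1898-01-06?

Counting forward 89 weeks = 623 days from January 6, 1898.
January has 31 days, so 31 − 6 = 25 days remain after January 6, 1898; 623 − 25 = 598 left.
February 1898 has 28 days (1898 is not a leap year): 598 − 28 = 570 left.
March 1898 has 31 days: 570 − 31 = 539 left.
April 1898 has 30 days: 539 − 30 = 509 left.
May 1898 has 31 days: 509 − 31 = 478 left.
June 1898 has 30 days: 478 − 30 = 448 left.
July 1898 has 31 days: 448 − 31 = 417 left.
August 1898 has 31 days: 417 − 31 = 386 left.
September 1898 has 30 days: 386 − 30 = 356 left.
October 1898 has 31 days: 356 − 31 = 325 left.
November 1898 has 30 days: 325 − 30 = 295 left.
December 1898 has 31 days: 295 − 31 = 264 left.
January 1899 has 31 days: 264 − 31 = 233 left.
February 1899 has 28 days (1899 is not a leap year): 233 − 28 = 205 left.
March 1899 has 31 days: 205 − 31 = 174 left.
April 1899 has 30 days: 174 − 30 = 144 left.
May 1899 has 31 days: 144 − 31 = 113 left.
June 1899 has 30 days: 113 − 30 = 83 left.
July 1899 has 31 days: 83 − 31 = 52 left.
August 1899 has 31 days: 52 − 31 = 21 left.
21 days into September 1899 → September 21, 1899.

September 21, 1899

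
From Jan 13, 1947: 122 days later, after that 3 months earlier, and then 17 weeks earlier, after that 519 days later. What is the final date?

March 21, 1948

Adding 122 days from January 13, 1947:
January has 31 days, so 31 − 13 = 18 days remain after January 13, 1947; 122 − 18 = 104 left.
February 1947 has 28 days (1947 is not a leap year): 104 − 28 = 76 left.
March 1947 has 31 days: 76 − 31 = 45 left.
April 1947 has 30 days: 45 − 30 = 15 left.
15 days into May 1947 → May 15, 1947.
Subtracting 3 months from May 15, 1947:
month 5 − 3 = 2 → February 1947.
Day 15 is valid in February, giving February 15, 1947.
Subtracting 17 weeks (= 119 days) from February 15, 1947:
Going back 15 days from February 15, 1947 reaches the end of the previous month; 119 − 15 = 104 left.
January 1947 has 31 days: 104 − 31 = 73 left.
December 1946 has 31 days: 73 − 31 = 42 left.
November 1946 has 30 days: 42 − 30 = 12 left.
October 1946 has 31 days; 31 − 12 = 19 → October 19, 1946.
Advancing 519 days from October 19, 1946:
October has 31 days, so 31 − 19 = 12 days remain after October 19, 1946; 519 − 12 = 507 left.
November 1946 has 30 days: 507 − 30 = 477 left.
December 1946 has 31 days: 477 − 31 = 446 left.
January 1947 has 31 days: 446 − 31 = 415 left.
February 1947 has 28 days (1947 is not a leap year): 415 − 28 = 387 left.
March 1947 has 31 days: 387 − 31 = 356 left.
April 1947 has 30 days: 356 − 30 = 326 left.
May 1947 has 31 days: 326 − 31 = 295 left.
June 1947 has 30 days: 295 − 30 = 265 left.
July 1947 has 31 days: 265 − 31 = 234 left.
August 1947 has 31 days: 234 − 31 = 203 left.
September 1947 has 30 days: 203 − 30 = 173 left.
October 1947 has 31 days: 173 − 31 = 142 left.
November 1947 has 30 days: 142 − 30 = 112 left.
December 1947 has 31 days: 112 − 31 = 81 left.
January 1948 has 31 days: 81 − 31 = 50 left.
February 1948 has 29 days (1948 is a leap year): 50 − 29 = 21 left.
21 days into March 1948 → March 21, 1948.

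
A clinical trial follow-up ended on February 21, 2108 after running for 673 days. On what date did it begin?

April 19, 2106

Counting back 673 days from February 21, 2108.
Going back 21 days from February 21, 2108 reaches the end of the previous month; 673 − 21 = 652 left.
January 2108 has 31 days: 652 − 31 = 621 left.
December 2107 has 31 days: 621 − 31 = 590 left.
November 2107 has 30 days: 590 − 30 = 560 left.
October 2107 has 31 days: 560 − 31 = 529 left.
September 2107 has 30 days: 529 − 30 = 499 left.
August 2107 has 31 days: 499 − 31 = 468 left.
July 2107 has 31 days: 468 − 31 = 437 left.
June 2107 has 30 days: 437 − 30 = 407 left.
May 2107 has 31 days: 407 − 31 = 376 left.
April 2107 has 30 days: 376 − 30 = 346 left.
March 2107 has 31 days: 346 − 31 = 315 left.
February 2107 has 28 days (2107 is not a leap year): 315 − 28 = 287 left.
January 2107 has 31 days: 287 − 31 = 256 left.
December 2106 has 31 days: 256 − 31 = 225 left.
November 2106 has 30 days: 225 − 30 = 195 left.
October 2106 has 31 days: 195 − 31 = 164 left.
September 2106 has 30 days: 164 − 30 = 134 left.
August 2106 has 31 days: 134 − 31 = 103 left.
July 2106 has 31 days: 103 − 31 = 72 left.
June 2106 has 30 days: 72 − 30 = 42 left.
May 2106 has 31 days: 42 − 31 = 11 left.
April 2106 has 30 days; 30 − 11 = 19 → April 19, 2106.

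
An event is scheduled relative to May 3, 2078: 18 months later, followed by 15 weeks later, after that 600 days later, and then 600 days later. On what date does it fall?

Adding 18 months from May 3, 2078:
month 5 + 18 = 23, which is month 11 of year 2079 → November 2079.
Day 3 is valid in November, giving November 3, 2079.
Advancing 15 weeks (= 105 days) from November 3, 2079:
November has 30 days, so 30 − 3 = 27 days remain after November 3, 2079; 105 − 27 = 78 left.
December 2079 has 31 days: 78 − 31 = 47 left.
January 2080 has 31 days: 47 − 31 = 16 left.
16 days into February 2080 → February 16, 2080.
Advancing 600 days from February 16, 2080:
February has 29 days, so 29 − 16 = 13 days remain after February 16, 2080; 600 − 13 = 587 left.
March 2080 has 31 days: 587 − 31 = 556 left.
April 2080 has 30 days: 556 − 30 = 526 left.
May 2080 has 31 days: 526 − 31 = 495 left.
June 2080 has 30 days: 495 − 30 = 465 left.
July 2080 has 31 days: 465 − 31 = 434 left.
August 2080 has 31 days: 434 − 31 = 403 left.
September 2080 has 30 days: 403 − 30 = 373 left.
October 2080 has 31 days: 373 − 31 = 342 left.
November 2080 has 30 days: 342 − 30 = 312 left.
December 2080 has 31 days: 312 − 31 = 281 left.
January 2081 has 31 days: 281 − 31 = 250 left.
February 2081 has 28 days (2081 is not a leap year): 250 − 28 = 222 left.
March 2081 has 31 days: 222 − 31 = 191 left.
April 2081 has 30 days: 191 − 30 = 161 left.
May 2081 has 31 days: 161 − 31 = 130 left.
June 2081 has 30 days: 130 − 30 = 100 left.
July 2081 has 31 days: 100 − 31 = 69 left.
August 2081 has 31 days: 69 − 31 = 38 left.
September 2081 has 30 days: 38 − 30 = 8 left.
8 days into October 2081 → October 8, 2081.
Adding 600 days from October 8, 2081:
October has 31 days, so 31 − 8 = 23 days remain after October 8, 2081; 600 − 23 = 577 left.
November 2081 has 30 days: 577 − 30 = 547 left.
December 2081 has 31 days: 547 − 31 = 516 left.
January 2082 has 31 days: 516 − 31 = 485 left.
February 2082 has 28 days (2082 is not a leap year): 485 − 28 = 457 left.
March 2082 has 31 days: 457 − 31 = 426 left.
April 2082 has 30 days: 426 − 30 = 396 left.
May 2082 has 31 days: 396 − 31 = 365 left.
June 2082 has 30 days: 365 − 30 = 335 left.
July 2082 has 31 days: 335 − 31 = 304 left.
August 2082 has 31 days: 304 − 31 = 273 left.
September 2082 has 30 days: 273 − 30 = 243 left.
October 2082 has 31 days: 243 − 31 = 212 left.
November 2082 has 30 days: 212 − 30 = 182 left.
December 2082 has 31 days: 182 − 31 = 151 left.
January 2083 has 31 days: 151 − 31 = 120 left.
February 2083 has 28 days (2083 is not a leap year): 120 − 28 = 92 left.
March 2083 has 31 days: 92 − 31 = 61 left.
April 2083 has 30 days: 61 − 30 = 31 left.
31 days into May 2083 → May 31, 2083.

May 31, 2083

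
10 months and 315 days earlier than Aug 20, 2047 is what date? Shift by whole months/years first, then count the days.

December 9, 2045

Going back 10 months and 315 days from August 20, 2047: first the month/year part, then the days.
month 8 − 10 = -2, which is month 10 of year 2046 → October 2046.
Day 20 is valid in October, giving October 20, 2046.
Now subtract 315 days from October 20, 2046.
Going back 20 days from October 20, 2046 reaches the end of the previous month; 315 − 20 = 295 left.
September 2046 has 30 days: 295 − 30 = 265 left.
August 2046 has 31 days: 265 − 31 = 234 left.
July 2046 has 31 days: 234 − 31 = 203 left.
June 2046 has 30 days: 203 − 30 = 173 left.
May 2046 has 31 days: 173 − 31 = 142 left.
April 2046 has 30 days: 142 − 30 = 112 left.
March 2046 has 31 days: 112 − 31 = 81 left.
February 2046 has 28 days (2046 is not a leap year): 81 − 28 = 53 left.
January 2046 has 31 days: 53 − 31 = 22 left.
December 2045 has 31 days; 31 − 22 = 9 → December 9, 2045.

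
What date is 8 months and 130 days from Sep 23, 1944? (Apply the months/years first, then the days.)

Counting forward 8 months and 130 days from September 23, 1944: first the month/year part, then the days.
month 9 + 8 = 17, which is month 5 of year 1945 → May 1945.
Day 23 is valid in May, giving May 23, 1945.
Now add 130 days from May 23, 1945.
May has 31 days, so 31 − 23 = 8 days remain after May 23, 1945; 130 − 8 = 122 left.
June 1945 has 30 days: 122 − 30 = 92 left.
July 1945 has 31 days: 92 − 31 = 61 left.
August 1945 has 31 days: 61 − 31 = 30 left.
30 days into September 1945 → September 30, 1945.

September 30, 1945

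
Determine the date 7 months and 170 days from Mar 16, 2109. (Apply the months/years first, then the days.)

April 4, 2110

Counting forward 7 months and 170 days from March 16, 2109: first the month/year part, then the days.
month 3 + 7 = 10 → October 2109.
Day 16 is valid in October, giving October 16, 2109.
Now add 170 days from October 16, 2109.
October has 31 days, so 31 − 16 = 15 days remain after October 16, 2109; 170 − 15 = 155 left.
November 2109 has 30 days: 155 − 30 = 125 left.
December 2109 has 31 days: 125 − 31 = 94 left.
January 2110 has 31 days: 94 − 31 = 63 left.
February 2110 has 28 days (2110 is not a leap year): 63 − 28 = 35 left.
March 2110 has 31 days: 35 − 31 = 4 left.
4 days into April 2110 → April 4, 2110.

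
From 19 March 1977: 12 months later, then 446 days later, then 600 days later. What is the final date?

Advancing 12 months from March 19, 1977:
month 3 + 12 = 15, which is month 3 of year 1978 → March 1978.
Day 19 is valid in March, giving March 19, 1978.
Advancing 446 days from March 19, 1978:
March has 31 days, so 31 − 19 = 12 days remain after March 19, 1978; 446 − 12 = 434 left.
April 1978 has 30 days: 434 − 30 = 404 left.
May 1978 has 31 days: 404 − 31 = 373 left.
June 1978 has 30 days: 373 − 30 = 343 left.
July 1978 has 31 days: 343 − 31 = 312 left.
August 1978 has 31 days: 312 − 31 = 281 left.
September 1978 has 30 days: 281 − 30 = 251 left.
October 1978 has 31 days: 251 − 31 = 220 left.
November 1978 has 30 days: 220 − 30 = 190 left.
December 1978 has 31 days: 190 − 31 = 159 left.
January 1979 has 31 days: 159 − 31 = 128 left.
February 1979 has 28 days (1979 is not a leap year): 128 − 28 = 100 left.
March 1979 has 31 days: 100 − 31 = 69 left.
April 1979 has 30 days: 69 − 30 = 39 left.
May 1979 has 31 days: 39 − 31 = 8 left.
8 days into June 1979 → June 8, 1979.
Counting forward 600 days from June 8, 1979:
June has 30 days, so 30 − 8 = 22 days remain after June 8, 1979; 600 − 22 = 578 left.
July 1979 has 31 days: 578 − 31 = 547 left.
August 1979 has 31 days: 547 − 31 = 516 left.
September 1979 has 30 days: 516 − 30 = 486 left.
October 1979 has 31 days: 486 − 31 = 455 left.
November 1979 has 30 days: 455 − 30 = 425 left.
December 1979 has 31 days: 425 − 31 = 394 left.
January 1980 has 31 days: 394 − 31 = 363 left.
February 1980 has 29 days (1980 is a leap year): 363 − 29 = 334 left.
March 1980 has 31 days: 334 − 31 = 303 left.
April 1980 has 30 days: 303 − 30 = 273 left.
May 1980 has 31 days: 273 − 31 = 242 left.
June 1980 has 30 days: 242 − 30 = 212 left.
July 1980 has 31 days: 212 − 31 = 181 left.
August 1980 has 31 days: 181 − 31 = 150 left.
September 1980 has 30 days: 150 − 30 = 120 left.
October 1980 has 31 days: 120 − 31 = 89 left.
November 1980 has 30 days: 89 − 30 = 59 left.
December 1980 has 31 days: 59 − 31 = 28 left.
28 days into January 1981 → January 28, 1981.

January 28, 1981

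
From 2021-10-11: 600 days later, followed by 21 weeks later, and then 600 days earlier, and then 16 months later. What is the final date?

Counting forward 600 days from October 11, 2021:
October has 31 days, so 31 − 11 = 20 days remain after October 11, 2021; 600 − 20 = 580 left.
November 2021 has 30 days: 580 − 30 = 550 left.
December 2021 has 31 days: 550 − 31 = 519 left.
January 2022 has 31 days: 519 − 31 = 488 left.
February 2022 has 28 days (2022 is not a leap year): 488 − 28 = 460 left.
March 2022 has 31 days: 460 − 31 = 429 left.
April 2022 has 30 days: 429 − 30 = 399 left.
May 2022 has 31 days: 399 − 31 = 368 left.
June 2022 has 30 days: 368 − 30 = 338 left.
July 2022 has 31 days: 338 − 31 = 307 left.
August 2022 has 31 days: 307 − 31 = 276 left.
September 2022 has 30 days: 276 − 30 = 246 left.
October 2022 has 31 days: 246 − 31 = 215 left.
November 2022 has 30 days: 215 − 30 = 185 left.
December 2022 has 31 days: 185 − 31 = 154 left.
January 2023 has 31 days: 154 − 31 = 123 left.
February 2023 has 28 days (2023 is not a leap year): 123 − 28 = 95 left.
March 2023 has 31 days: 95 − 31 = 64 left.
April 2023 has 30 days: 64 − 30 = 34 left.
May 2023 has 31 days: 34 − 31 = 3 left.
3 days into June 2023 → June 3, 2023.
Counting forward 21 weeks (= 147 days) from June 3, 2023:
June has 30 days, so 30 − 3 = 27 days remain after June 3, 2023; 147 − 27 = 120 left.
July 2023 has 31 days: 120 − 31 = 89 left.
August 2023 has 31 days: 89 − 31 = 58 left.
September 2023 has 30 days: 58 − 30 = 28 left.
28 days into October 2023 → October 28, 2023.
Subtracting 600 days from October 28, 2023:
Going back 28 days from October 28, 2023 reaches the end of the previous month; 600 − 28 = 572 left.
September 2023 has 30 days: 572 − 30 = 542 left.
August 2023 has 31 days: 542 − 31 = 511 left.
July 2023 has 31 days: 511 − 31 = 480 left.
June 2023 has 30 days: 480 − 30 = 450 left.
May 2023 has 31 days: 450 − 31 = 419 left.
April 2023 has 30 days: 419 − 30 = 389 left.
March 2023 has 31 days: 389 − 31 = 358 left.
February 2023 has 28 days (2023 is not a leap year): 358 − 28 = 330 left.
January 2023 has 31 days: 330 − 31 = 299 left.
December 2022 has 31 days: 299 − 31 = 268 left.
November 2022 has 30 days: 268 − 30 = 238 left.
October 2022 has 31 days: 238 − 31 = 207 left.
September 2022 has 30 days: 207 − 30 = 177 left.
August 2022 has 31 days: 177 − 31 = 146 left.
July 2022 has 31 days: 146 − 31 = 115 left.
June 2022 has 30 days: 115 − 30 = 85 left.
May 2022 has 31 days: 85 − 31 = 54 left.
April 2022 has 30 days: 54 − 30 = 24 left.
March 2022 has 31 days; 31 − 24 = 7 → March 7, 2022.
Counting forward 16 months from March 7, 2022:
month 3 + 16 = 19, which is month 7 of year 2023 → July 2023.
Day 7 is valid in July, giving July 7, 2023.

July 7, 2023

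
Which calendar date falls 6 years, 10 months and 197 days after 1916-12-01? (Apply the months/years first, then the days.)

Advancing 6 years, 10 months and 197 days from December 1, 1916: first the month/year part, then the days.
+6 years → 1922; month 12 + 10 = 22, which is month 10 of year 1923 → October 1923.
Day 1 is valid in October, giving October 1, 1923.
Now add 197 days from October 1, 1923.
October has 31 days, so 31 − 1 = 30 days remain after October 1, 1923; 197 − 30 = 167 left.
November 1923 has 30 days: 167 − 30 = 137 left.
December 1923 has 31 days: 137 − 31 = 106 left.
January 1924 has 31 days: 106 − 31 = 75 left.
February 1924 has 29 days (1924 is a leap year): 75 − 29 = 46 left.
March 1924 has 31 days: 46 − 31 = 15 left.
15 days into April 1924 → April 15, 1924.

April 15, 1924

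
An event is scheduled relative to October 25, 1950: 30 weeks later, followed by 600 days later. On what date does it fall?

Adding 30 weeks (= 210 days) from October 25, 1950:
October has 31 days, so 31 − 25 = 6 days remain after October 25, 1950; 210 − 6 = 204 left.
November 1950 has 30 days: 204 − 30 = 174 left.
December 1950 has 31 days: 174 − 31 = 143 left.
January 1951 has 31 days: 143 − 31 = 112 left.
February 1951 has 28 days (1951 is not a leap year): 112 − 28 = 84 left.
March 1951 has 31 days: 84 − 31 = 53 left.
April 1951 has 30 days: 53 − 30 = 23 left.
23 days into May 1951 → May 23, 1951.
Advancing 600 days from May 23, 1951:
May has 31 days, so 31 − 23 = 8 days remain after May 23, 1951; 600 − 8 = 592 left.
June 1951 has 30 days: 592 − 30 = 562 left.
July 1951 has 31 days: 562 − 31 = 531 left.
August 1951 has 31 days: 531 − 31 = 500 left.
September 1951 has 30 days: 500 − 30 = 470 left.
October 1951 has 31 days: 470 − 31 = 439 left.
November 1951 has 30 days: 439 − 30 = 409 left.
December 1951 has 31 days: 409 − 31 = 378 left.
January 1952 has 31 days: 378 − 31 = 347 left.
February 1952 has 29 days (1952 is a leap year): 347 − 29 = 318 left.
March 1952 has 31 days: 318 − 31 = 287 left.
April 1952 has 30 days: 287 − 30 = 257 left.
May 1952 has 31 days: 257 − 31 = 226 left.
June 1952 has 30 days: 226 − 30 = 196 left.
July 1952 has 31 days: 196 − 31 = 165 left.
August 1952 has 31 days: 165 − 31 = 134 left.
September 1952 has 30 days: 134 − 30 = 104 left.
October 1952 has 31 days: 104 − 31 = 73 left.
November 1952 has 30 days: 73 − 30 = 43 left.
December 1952 has 31 days: 43 − 31 = 12 left.
12 days into January 1953 → January 12, 1953.

January 12, 1953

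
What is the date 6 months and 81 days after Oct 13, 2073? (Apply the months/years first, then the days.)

Adding 6 months and 81 days from October 13, 2073: first the month/year part, then the days.
month 10 + 6 = 16, which is month 4 of year 2074 → April 2074.
Day 13 is valid in April, giving April 13, 2074.
Now add 81 days from April 13, 2074.
April has 30 days, so 30 − 13 = 17 days remain after April 13, 2074; 81 − 17 = 64 left.
May 2074 has 31 days: 64 − 31 = 33 left.
June 2074 has 30 days: 33 − 30 = 3 left.
3 days into July 2074 → July 3, 2074.

July 3, 2074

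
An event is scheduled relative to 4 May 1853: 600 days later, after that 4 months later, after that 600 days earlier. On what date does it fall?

September 2, 1853

Advancing 600 days from May 4, 1853:
May has 31 days, so 31 − 4 = 27 days remain after May 4, 1853; 600 − 27 = 573 left.
June 1853 has 30 days: 573 − 30 = 543 left.
July 1853 has 31 days: 543 − 31 = 512 left.
August 1853 has 31 days: 512 − 31 = 481 left.
September 1853 has 30 days: 481 − 30 = 451 left.
October 1853 has 31 days: 451 − 31 = 420 left.
November 1853 has 30 days: 420 − 30 = 390 left.
December 1853 has 31 days: 390 − 31 = 359 left.
January 1854 has 31 days: 359 − 31 = 328 left.
February 1854 has 28 days (1854 is not a leap year): 328 − 28 = 300 left.
March 1854 has 31 days: 300 − 31 = 269 left.
April 1854 has 30 days: 269 − 30 = 239 left.
May 1854 has 31 days: 239 − 31 = 208 left.
June 1854 has 30 days: 208 − 30 = 178 left.
July 1854 has 31 days: 178 − 31 = 147 left.
August 1854 has 31 days: 147 − 31 = 116 left.
September 1854 has 30 days: 116 − 30 = 86 left.
October 1854 has 31 days: 86 − 31 = 55 left.
November 1854 has 30 days: 55 − 30 = 25 left.
25 days into December 1854 → December 25, 1854.
Advancing 4 months from December 25, 1854:
month 12 + 4 = 16, which is month 4 of year 1855 → April 1855.
Day 25 is valid in April, giving April 25, 1855.
Subtracting 600 days from April 25, 1855:
Going back 25 days from April 25, 1855 reaches the end of the previous month; 600 − 25 = 575 left.
March 1855 has 31 days: 575 − 31 = 544 left.
February 1855 has 28 days (1855 is not a leap year): 544 − 28 = 516 left.
January 1855 has 31 days: 516 − 31 = 485 left.
December 1854 has 31 days: 485 − 31 = 454 left.
November 1854 has 30 days: 454 − 30 = 424 left.
October 1854 has 31 days: 424 − 31 = 393 left.
September 1854 has 30 days: 393 − 30 = 363 left.
August 1854 has 31 days: 363 − 31 = 332 left.
July 1854 has 31 days: 332 − 31 = 301 left.
June 1854 has 30 days: 301 − 30 = 271 left.
May 1854 has 31 days: 271 − 31 = 240 left.
April 1854 has 30 days: 240 − 30 = 210 left.
March 1854 has 31 days: 210 − 31 = 179 left.
February 1854 has 28 days (1854 is not a leap year): 179 − 28 = 151 left.
January 1854 has 31 days: 151 − 31 = 120 left.
December 1853 has 31 days: 120 − 31 = 89 left.
November 1853 has 30 days: 89 − 30 = 59 left.
October 1853 has 31 days: 59 − 31 = 28 left.
September 1853 has 30 days; 30 − 28 = 2 → September 2, 1853.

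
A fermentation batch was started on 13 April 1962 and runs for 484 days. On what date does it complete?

August 10, 1963

Advancing 484 days from April 13, 1962.
April has 30 days, so 30 − 13 = 17 days remain after April 13, 1962; 484 − 17 = 467 left.
May 1962 has 31 days: 467 − 31 = 436 left.
June 1962 has 30 days: 436 − 30 = 406 left.
July 1962 has 31 days: 406 − 31 = 375 left.
August 1962 has 31 days: 375 − 31 = 344 left.
September 1962 has 30 days: 344 − 30 = 314 left.
October 1962 has 31 days: 314 − 31 = 283 left.
November 1962 has 30 days: 283 − 30 = 253 left.
December 1962 has 31 days: 253 − 31 = 222 left.
January 1963 has 31 days: 222 − 31 = 191 left.
February 1963 has 28 days (1963 is not a leap year): 191 − 28 = 163 left.
March 1963 has 31 days: 163 − 31 = 132 left.
April 1963 has 30 days: 132 − 30 = 102 left.
May 1963 has 31 days: 102 − 31 = 71 left.
June 1963 has 30 days: 71 − 30 = 41 left.
July 1963 has 31 days: 41 − 31 = 10 left.
10 days into August 1963 → August 10, 1963.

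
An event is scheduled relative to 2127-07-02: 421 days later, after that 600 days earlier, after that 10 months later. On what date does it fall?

Adding 421 days from July 2, 2127:
July has 31 days, so 31 − 2 = 29 days remain after July 2, 2127; 421 − 29 = 392 left.
August 2127 has 31 days: 392 − 31 = 361 left.
September 2127 has 30 days: 361 − 30 = 331 left.
October 2127 has 31 days: 331 − 31 = 300 left.
November 2127 has 30 days: 300 − 30 = 270 left.
December 2127 has 31 days: 270 − 31 = 239 left.
January 2128 has 31 days: 239 − 31 = 208 left.
February 2128 has 29 days (2128 is a leap year): 208 − 29 = 179 left.
March 2128 has 31 days: 179 − 31 = 148 left.
April 2128 has 30 days: 148 − 30 = 118 left.
May 2128 has 31 days: 118 − 31 = 87 left.
June 2128 has 30 days: 87 − 30 = 57 left.
July 2128 has 31 days: 57 − 31 = 26 left.
26 days into August 2128 → August 26, 2128.
Counting back 600 days from August 26, 2128:
Going back 26 days from August 26, 2128 reaches the end of the previous month; 600 − 26 = 574 left.
July 2128 has 31 days: 574 − 31 = 543 left.
June 2128 has 30 days: 543 − 30 = 513 left.
May 2128 has 31 days: 513 − 31 = 482 left.
April 2128 has 30 days: 482 − 30 = 452 left.
March 2128 has 31 days: 452 − 31 = 421 left.
February 2128 has 29 days (2128 is a leap year): 421 − 29 = 392 left.
January 2128 has 31 days: 392 − 31 = 361 left.
December 2127 has 31 days: 361 − 31 = 330 left.
November 2127 has 30 days: 330 − 30 = 300 left.
October 2127 has 31 days: 300 − 31 = 269 left.
September 2127 has 30 days: 269 − 30 = 239 left.
August 2127 has 31 days: 239 − 31 = 208 left.
July 2127 has 31 days: 208 − 31 = 177 left.
June 2127 has 30 days: 177 − 30 = 147 left.
May 2127 has 31 days: 147 − 31 = 116 left.
April 2127 has 30 days: 116 − 30 = 86 left.
March 2127 has 31 days: 86 − 31 = 55 left.
February 2127 has 28 days (2127 is not a leap year): 55 − 28 = 27 left.
January 2127 has 31 days; 31 − 27 = 4 → January 4, 2127.
Counting forward 10 months from January 4, 2127:
month 1 + 10 = 11 → November 2127.
Day 4 is valid in November, giving November 4, 2127.

November 4, 2127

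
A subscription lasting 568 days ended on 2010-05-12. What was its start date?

Going back 568 days from May 12, 2010.
Going back 12 days from May 12, 2010 reaches the end of the previous month; 568 − 12 = 556 left.
April 2010 has 30 days: 556 − 30 = 526 left.
March 2010 has 31 days: 526 − 31 = 495 left.
February 2010 has 28 days (2010 is not a leap year): 495 − 28 = 467 left.
January 2010 has 31 days: 467 − 31 = 436 left.
December 2009 has 31 days: 436 − 31 = 405 left.
November 2009 has 30 days: 405 − 30 = 375 left.
October 2009 has 31 days: 375 − 31 = 344 left.
September 2009 has 30 days: 344 − 30 = 314 left.
August 2009 has 31 days: 314 − 31 = 283 left.
July 2009 has 31 days: 283 − 31 = 252 left.
June 2009 has 30 days: 252 − 30 = 222 left.
May 2009 has 31 days: 222 − 31 = 191 left.
April 2009 has 30 days: 191 − 30 = 161 left.
March 2009 has 31 days: 161 − 31 = 130 left.
February 2009 has 28 days (2009 is not a leap year): 130 − 28 = 102 left.
January 2009 has 31 days: 102 − 31 = 71 left.
December 2008 has 31 days: 71 − 31 = 40 left.
November 2008 has 30 days: 40 − 30 = 10 left.
October 2008 has 31 days; 31 − 10 = 21 → October 21, 2008.

October 21, 2008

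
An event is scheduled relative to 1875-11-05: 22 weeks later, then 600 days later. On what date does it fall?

Adding 22 weeks (= 154 days) from November 5, 1875:
November has 30 days, so 30 − 5 = 25 days remain after November 5, 1875; 154 − 25 = 129 left.
December 1875 has 31 days: 129 − 31 = 98 left.
January 1876 has 31 days: 98 − 31 = 67 left.
February 1876 has 29 days (1876 is a leap year): 67 − 29 = 38 left.
March 1876 has 31 days: 38 − 31 = 7 left.
7 days into April 1876 → April 7, 1876.
Advancing 600 days from April 7, 1876:
April has 30 days, so 30 − 7 = 23 days remain after April 7, 1876; 600 − 23 = 577 left.
May 1876 has 31 days: 577 − 31 = 546 left.
June 1876 has 30 days: 546 − 30 = 516 left.
July 1876 has 31 days: 516 − 31 = 485 left.
August 1876 has 31 days: 485 − 31 = 454 left.
September 1876 has 30 days: 454 − 30 = 424 left.
October 1876 has 31 days: 424 − 31 = 393 left.
November 1876 has 30 days: 393 − 30 = 363 left.
December 1876 has 31 days: 363 − 31 = 332 left.
January 1877 has 31 days: 332 − 31 = 301 left.
February 1877 has 28 days (1877 is not a leap year): 301 − 28 = 273 left.
March 1877 has 31 days: 273 − 31 = 242 left.
April 1877 has 30 days: 242 − 30 = 212 left.
May 1877 has 31 days: 212 − 31 = 181 left.
June 1877 has 30 days: 181 − 30 = 151 left.
July 1877 has 31 days: 151 − 31 = 120 left.
August 1877 has 31 days: 120 − 31 = 89 left.
September 1877 has 30 days: 89 − 30 = 59 left.
October 1877 has 31 days: 59 − 31 = 28 left.
28 days into November 1877 → November 28, 1877.

November 28, 1877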